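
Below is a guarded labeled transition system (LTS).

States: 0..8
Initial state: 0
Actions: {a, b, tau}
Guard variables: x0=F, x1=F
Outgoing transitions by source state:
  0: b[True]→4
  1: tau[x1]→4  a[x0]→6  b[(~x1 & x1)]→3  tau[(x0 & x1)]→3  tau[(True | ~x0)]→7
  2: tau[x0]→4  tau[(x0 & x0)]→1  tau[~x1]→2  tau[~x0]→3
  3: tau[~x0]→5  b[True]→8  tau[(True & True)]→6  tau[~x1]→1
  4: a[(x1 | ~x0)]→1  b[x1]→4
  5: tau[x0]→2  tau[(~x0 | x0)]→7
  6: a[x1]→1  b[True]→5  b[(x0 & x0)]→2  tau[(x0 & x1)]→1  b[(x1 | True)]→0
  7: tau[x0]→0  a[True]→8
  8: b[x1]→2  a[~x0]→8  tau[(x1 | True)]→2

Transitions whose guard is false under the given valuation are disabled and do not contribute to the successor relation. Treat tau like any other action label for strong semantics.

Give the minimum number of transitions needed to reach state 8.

Answer: 4

Trace:
BFS to 8:
  Layer 0: {0}
  Layer 1: {4}
  Layer 2: {1}
  Layer 3: {7}
  Layer 4: {8}
8 enters at depth 4; path b·a·tau·a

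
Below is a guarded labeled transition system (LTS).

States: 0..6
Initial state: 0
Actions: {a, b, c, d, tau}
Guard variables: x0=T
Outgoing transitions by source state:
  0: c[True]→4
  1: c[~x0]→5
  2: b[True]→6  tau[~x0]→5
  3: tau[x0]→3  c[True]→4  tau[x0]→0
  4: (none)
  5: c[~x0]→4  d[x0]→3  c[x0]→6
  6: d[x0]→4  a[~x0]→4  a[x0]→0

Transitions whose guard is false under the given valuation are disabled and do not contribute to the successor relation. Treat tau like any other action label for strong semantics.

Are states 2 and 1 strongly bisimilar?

Answer: NOT BISIMILAR

Analysis:
Bisimulation quotient by refinement:
  round 0: {{0,1,2,3,4,5,6}}
  round 1: {{0},{1,4},{2},{3},{5},{6}}
stable after 2 split(s): 6 block(s)
class of 2: {2}; class of 1: {1,4}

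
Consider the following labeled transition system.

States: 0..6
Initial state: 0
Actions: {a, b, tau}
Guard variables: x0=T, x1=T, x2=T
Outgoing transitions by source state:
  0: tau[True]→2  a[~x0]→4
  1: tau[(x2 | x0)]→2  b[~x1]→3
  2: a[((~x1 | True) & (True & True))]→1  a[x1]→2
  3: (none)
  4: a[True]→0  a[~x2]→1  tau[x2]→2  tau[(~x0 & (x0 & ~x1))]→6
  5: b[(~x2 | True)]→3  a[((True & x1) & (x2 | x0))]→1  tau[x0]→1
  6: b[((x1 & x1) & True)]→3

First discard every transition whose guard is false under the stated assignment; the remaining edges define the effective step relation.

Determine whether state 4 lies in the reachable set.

After dropping false guards: 10 live edges.
depth 0: {0}
depth 1: {2}  total {0,2}
depth 2: {1}  total {0,1,2}
Reach set: {0,1,2}

Answer: UNREACHABLE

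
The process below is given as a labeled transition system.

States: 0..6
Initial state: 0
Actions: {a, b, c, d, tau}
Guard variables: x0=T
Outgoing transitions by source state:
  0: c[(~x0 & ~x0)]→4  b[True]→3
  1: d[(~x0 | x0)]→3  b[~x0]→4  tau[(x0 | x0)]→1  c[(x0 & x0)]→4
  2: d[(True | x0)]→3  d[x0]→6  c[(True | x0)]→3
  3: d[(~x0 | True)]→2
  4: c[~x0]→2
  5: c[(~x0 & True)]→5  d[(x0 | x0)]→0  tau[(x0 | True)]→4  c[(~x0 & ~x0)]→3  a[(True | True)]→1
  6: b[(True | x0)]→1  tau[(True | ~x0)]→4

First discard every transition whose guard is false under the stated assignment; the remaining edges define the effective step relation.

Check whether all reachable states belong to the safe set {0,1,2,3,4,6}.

Answer: INVARIANT HOLDS

Analysis:
Inv-set: {0,1,2,3,4,6}
Reachable = {0,1,2,3,4,6}
  0: safe
  1: safe
  2: safe
  3: safe
  4: safe
  6: safe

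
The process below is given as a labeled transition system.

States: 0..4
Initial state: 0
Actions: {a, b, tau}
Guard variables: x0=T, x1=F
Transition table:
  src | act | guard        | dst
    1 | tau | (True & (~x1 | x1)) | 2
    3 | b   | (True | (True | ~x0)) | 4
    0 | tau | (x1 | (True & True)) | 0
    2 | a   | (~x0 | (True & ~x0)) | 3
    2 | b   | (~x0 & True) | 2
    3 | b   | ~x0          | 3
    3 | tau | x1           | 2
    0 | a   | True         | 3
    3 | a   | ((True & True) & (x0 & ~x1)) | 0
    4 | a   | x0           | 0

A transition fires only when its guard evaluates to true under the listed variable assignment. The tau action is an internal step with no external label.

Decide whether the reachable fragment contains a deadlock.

Answer: DEADLOCK-FREE

Trace:
Reach set: {0,3,4}
  0: a→3  tau→0  [2 exit(s)]
  3: a→0  b→4  [2 exit(s)]
  4: a→0  [1 exit(s)]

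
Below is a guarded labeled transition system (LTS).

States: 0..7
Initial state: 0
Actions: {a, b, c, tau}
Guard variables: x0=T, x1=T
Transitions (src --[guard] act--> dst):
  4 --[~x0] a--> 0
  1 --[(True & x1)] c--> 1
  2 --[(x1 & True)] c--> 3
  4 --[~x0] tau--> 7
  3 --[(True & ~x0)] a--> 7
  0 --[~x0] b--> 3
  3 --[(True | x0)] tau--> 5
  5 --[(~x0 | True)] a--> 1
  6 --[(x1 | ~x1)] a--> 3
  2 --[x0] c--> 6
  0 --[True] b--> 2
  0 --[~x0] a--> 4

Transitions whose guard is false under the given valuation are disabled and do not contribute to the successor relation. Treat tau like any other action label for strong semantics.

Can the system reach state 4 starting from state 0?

Answer: UNREACHABLE

Trace:
Guard filter leaves 7 enabled edge(s).
depth 0: {0}
depth 1: {2}  cumulative {0,2}
depth 2: {3,6}  cumulative {0,2,3,6}
depth 3: {5}  cumulative {0,2,3,5,6}
depth 4: {1}  cumulative {0,1,2,3,5,6}
R = {0,1,2,3,5,6}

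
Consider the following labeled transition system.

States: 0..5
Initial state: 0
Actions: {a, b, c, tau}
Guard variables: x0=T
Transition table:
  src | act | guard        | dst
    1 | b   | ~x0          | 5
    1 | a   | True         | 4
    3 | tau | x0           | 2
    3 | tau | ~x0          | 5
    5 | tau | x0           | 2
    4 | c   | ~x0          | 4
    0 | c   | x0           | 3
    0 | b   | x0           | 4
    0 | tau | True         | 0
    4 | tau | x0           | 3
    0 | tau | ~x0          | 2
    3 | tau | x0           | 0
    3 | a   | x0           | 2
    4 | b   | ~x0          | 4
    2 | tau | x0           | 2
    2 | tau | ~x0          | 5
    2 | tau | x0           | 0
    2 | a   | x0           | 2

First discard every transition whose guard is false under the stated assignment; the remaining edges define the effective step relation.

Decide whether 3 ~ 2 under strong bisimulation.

Answer: BISIMILAR

Analysis:
Compute ~ classes (split until stable):
  π0 = {{0,1,2,3,4,5}}
  π1 = {{0},{1},{2,3},{4,5}}
4 equivalence class(es) (converged in 2)
[3]={2,3}  [2]={2,3}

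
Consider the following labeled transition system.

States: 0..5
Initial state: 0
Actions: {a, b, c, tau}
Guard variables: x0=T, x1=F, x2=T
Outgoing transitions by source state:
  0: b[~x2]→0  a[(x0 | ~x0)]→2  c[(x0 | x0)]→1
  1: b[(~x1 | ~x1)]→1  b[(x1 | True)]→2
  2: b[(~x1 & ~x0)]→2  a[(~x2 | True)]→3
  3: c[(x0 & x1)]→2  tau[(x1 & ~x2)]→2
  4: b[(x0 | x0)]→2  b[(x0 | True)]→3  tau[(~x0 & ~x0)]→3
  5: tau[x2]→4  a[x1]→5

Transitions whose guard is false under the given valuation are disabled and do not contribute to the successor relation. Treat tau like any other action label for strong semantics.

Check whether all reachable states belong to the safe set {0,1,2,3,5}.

Answer: INVARIANT HOLDS

Working:
Allowed set {0,1,2,3,5}
Reachable = {0,1,2,3}
  0: safe
  1: safe
  2: safe
  3: safe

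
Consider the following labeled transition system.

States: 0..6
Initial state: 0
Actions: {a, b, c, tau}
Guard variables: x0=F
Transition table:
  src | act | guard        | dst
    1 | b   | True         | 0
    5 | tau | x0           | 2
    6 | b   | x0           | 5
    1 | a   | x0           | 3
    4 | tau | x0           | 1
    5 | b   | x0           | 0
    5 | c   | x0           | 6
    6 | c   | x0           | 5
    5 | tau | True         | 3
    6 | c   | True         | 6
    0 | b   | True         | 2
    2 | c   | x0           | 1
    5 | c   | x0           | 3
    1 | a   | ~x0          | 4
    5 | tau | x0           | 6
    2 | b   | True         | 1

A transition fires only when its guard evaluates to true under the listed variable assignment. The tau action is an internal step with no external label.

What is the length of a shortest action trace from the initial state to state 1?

Answer: 2

Trace:
BFS to 1:
  L0 = {0}
  L1 = {2}
  L2 = {1}
first hit 1 at d=2 via b·b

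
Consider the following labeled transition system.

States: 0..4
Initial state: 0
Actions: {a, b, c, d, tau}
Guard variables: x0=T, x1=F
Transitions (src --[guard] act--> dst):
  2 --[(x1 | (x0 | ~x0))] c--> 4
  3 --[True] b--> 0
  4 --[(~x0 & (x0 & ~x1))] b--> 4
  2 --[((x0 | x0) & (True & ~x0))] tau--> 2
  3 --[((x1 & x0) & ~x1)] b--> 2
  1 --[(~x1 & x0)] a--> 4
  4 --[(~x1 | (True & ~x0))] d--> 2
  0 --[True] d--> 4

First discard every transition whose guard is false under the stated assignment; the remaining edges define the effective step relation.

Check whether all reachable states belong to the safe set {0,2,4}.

Answer: INVARIANT HOLDS

Working:
Safe = {0,2,4}
Reach set: {0,2,4}
  0: ok
  2: ok
  4: ok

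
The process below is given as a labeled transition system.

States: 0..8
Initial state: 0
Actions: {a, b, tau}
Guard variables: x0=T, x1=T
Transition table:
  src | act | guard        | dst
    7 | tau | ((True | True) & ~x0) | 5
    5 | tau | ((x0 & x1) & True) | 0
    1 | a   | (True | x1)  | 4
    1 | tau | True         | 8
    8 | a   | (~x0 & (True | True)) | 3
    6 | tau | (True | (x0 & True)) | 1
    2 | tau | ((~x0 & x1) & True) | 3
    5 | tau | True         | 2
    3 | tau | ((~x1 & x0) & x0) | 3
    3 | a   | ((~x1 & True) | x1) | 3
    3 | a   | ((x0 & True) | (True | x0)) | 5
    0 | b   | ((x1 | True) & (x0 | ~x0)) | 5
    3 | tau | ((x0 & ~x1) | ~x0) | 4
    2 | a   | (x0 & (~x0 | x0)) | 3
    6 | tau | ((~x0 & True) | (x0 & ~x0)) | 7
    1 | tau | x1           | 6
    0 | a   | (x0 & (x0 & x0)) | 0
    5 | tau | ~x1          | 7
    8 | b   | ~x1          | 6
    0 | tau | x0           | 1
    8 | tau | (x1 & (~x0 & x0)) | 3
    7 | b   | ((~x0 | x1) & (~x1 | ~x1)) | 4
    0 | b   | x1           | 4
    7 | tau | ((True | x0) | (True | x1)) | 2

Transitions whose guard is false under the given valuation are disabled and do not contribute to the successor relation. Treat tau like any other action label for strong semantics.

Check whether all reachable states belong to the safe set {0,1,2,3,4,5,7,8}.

Answer: INVARIANT VIOLATED at state 6

Trace:
Inv-set: {0,1,2,3,4,5,7,8}
Reachable = {0,1,2,3,4,5,6,8}
  0: ✓
  1: ✓
  2: ✓
  3: ✓
  4: ✓
  5: ✓
  6: ✗ unsafe
  8: ✓
counterexample path to 6: tau·tau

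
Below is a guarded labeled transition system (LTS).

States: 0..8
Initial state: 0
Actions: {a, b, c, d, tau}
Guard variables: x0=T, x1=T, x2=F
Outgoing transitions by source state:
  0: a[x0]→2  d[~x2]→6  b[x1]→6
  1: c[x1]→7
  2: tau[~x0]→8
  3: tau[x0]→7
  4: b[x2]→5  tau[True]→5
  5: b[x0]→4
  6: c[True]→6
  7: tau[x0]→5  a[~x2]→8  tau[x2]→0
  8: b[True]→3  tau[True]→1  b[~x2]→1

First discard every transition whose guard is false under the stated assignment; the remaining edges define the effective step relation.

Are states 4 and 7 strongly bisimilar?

Answer: NOT BISIMILAR

Working:
Refine partition for ~:
  π0 = {{0,1,2,3,4,5,6,7,8}}
  π1 = {{0},{1,6},{2},{3,4},{5},{7},{8}}
  π2 = {{0},{1},{2},{3},{4},{5},{6},{7},{8}}
stable after 3 split(s): 9 block(s)
4∈{4}, 7∈{7}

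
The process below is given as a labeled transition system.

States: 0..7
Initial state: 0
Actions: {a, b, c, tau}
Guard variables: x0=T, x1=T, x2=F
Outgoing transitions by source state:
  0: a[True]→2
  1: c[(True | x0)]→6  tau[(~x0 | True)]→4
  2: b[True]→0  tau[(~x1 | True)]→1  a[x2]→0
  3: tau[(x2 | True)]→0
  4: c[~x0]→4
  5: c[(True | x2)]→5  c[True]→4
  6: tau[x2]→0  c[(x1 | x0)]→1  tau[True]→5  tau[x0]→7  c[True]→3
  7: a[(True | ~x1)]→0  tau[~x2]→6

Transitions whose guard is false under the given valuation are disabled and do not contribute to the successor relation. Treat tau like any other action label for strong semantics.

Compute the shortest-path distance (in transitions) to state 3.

BFS to 3:
  depth 0: {0}
  depth 1: {2}
  depth 2: {1}
  depth 3: {4,6}
  depth 4: {3,5,7}
3 enters at depth 4; path a·tau·c·c

Answer: 4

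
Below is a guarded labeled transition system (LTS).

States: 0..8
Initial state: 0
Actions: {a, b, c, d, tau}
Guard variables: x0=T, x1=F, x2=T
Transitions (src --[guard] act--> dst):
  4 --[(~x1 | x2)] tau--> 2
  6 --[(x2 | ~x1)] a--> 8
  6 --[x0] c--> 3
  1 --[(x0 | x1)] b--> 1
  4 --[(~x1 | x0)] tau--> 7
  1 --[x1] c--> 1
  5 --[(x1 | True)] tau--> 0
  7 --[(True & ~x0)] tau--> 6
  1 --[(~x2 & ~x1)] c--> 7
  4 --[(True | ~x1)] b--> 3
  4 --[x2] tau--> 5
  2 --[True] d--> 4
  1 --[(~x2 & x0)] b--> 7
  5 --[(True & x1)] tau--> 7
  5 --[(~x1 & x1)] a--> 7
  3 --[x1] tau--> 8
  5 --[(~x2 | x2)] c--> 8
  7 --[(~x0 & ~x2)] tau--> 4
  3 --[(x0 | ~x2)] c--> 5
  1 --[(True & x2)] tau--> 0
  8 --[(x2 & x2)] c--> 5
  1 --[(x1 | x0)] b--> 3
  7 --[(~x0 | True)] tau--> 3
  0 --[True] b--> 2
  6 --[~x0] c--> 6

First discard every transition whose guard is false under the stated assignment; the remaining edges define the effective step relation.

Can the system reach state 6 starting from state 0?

16 transition(s) survive guard evaluation.
L0 = {0}
L1 = {2}  total {0,2}
L2 = {4}  total {0,2,4}
L3 = {3,5,7}  total {0,2,3,4,5,7}
L4 = {8}  total {0,2,3,4,5,7,8}
R = {0,2,3,4,5,7,8}

Answer: UNREACHABLE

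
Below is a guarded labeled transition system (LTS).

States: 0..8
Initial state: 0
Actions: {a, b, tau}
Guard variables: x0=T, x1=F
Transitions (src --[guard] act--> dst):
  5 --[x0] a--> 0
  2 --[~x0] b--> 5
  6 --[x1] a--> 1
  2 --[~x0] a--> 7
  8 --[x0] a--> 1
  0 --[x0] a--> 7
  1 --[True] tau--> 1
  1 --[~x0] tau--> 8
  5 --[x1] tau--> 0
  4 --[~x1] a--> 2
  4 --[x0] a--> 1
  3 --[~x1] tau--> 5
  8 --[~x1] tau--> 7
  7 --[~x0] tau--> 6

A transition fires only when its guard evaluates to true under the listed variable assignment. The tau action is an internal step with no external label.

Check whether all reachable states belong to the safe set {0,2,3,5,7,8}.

Answer: INVARIANT HOLDS

Analysis:
Safe = {0,2,3,5,7,8}
Reachable = {0,7}
  0: safe
  7: safe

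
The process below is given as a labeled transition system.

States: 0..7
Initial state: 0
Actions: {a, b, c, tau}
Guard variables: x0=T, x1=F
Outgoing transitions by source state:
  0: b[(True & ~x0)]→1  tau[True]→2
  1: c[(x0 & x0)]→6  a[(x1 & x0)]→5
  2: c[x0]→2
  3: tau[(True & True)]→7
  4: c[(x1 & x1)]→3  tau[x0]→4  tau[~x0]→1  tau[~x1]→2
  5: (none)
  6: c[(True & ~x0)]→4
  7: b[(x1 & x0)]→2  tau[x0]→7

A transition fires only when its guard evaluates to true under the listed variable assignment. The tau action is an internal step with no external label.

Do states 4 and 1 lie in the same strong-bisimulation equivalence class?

Bisimulation quotient by refinement:
  P[0] = {{0,1,2,3,4,5,6,7}}
  P[1] = {{0,3,4,7},{1,2},{5,6}}
  P[2] = {{0},{1},{2},{3,7},{4},{5,6}}
Fixed point at round 3; 6 class(es).
[4]={4}  [1]={1}

Answer: NOT BISIMILAR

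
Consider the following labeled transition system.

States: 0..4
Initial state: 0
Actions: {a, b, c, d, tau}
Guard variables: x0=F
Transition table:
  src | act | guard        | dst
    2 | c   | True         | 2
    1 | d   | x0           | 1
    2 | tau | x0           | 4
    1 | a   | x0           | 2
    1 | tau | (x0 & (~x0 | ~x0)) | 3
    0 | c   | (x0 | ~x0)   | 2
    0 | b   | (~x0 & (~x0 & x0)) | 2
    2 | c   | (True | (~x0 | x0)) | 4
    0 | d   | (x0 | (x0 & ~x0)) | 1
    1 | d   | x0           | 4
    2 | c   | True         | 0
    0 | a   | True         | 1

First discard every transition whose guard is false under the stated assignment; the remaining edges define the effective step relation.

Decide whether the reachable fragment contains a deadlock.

Reachable = {0,1,2,4}
  0: a→1  c→2  [deg 2]
  1: ∅  [deadlock]
  2: c→0  c→2  c→4  [deg 3]
  4: ∅  [deadlock]
trace reaching 1: a

Answer: DEADLOCK at state 1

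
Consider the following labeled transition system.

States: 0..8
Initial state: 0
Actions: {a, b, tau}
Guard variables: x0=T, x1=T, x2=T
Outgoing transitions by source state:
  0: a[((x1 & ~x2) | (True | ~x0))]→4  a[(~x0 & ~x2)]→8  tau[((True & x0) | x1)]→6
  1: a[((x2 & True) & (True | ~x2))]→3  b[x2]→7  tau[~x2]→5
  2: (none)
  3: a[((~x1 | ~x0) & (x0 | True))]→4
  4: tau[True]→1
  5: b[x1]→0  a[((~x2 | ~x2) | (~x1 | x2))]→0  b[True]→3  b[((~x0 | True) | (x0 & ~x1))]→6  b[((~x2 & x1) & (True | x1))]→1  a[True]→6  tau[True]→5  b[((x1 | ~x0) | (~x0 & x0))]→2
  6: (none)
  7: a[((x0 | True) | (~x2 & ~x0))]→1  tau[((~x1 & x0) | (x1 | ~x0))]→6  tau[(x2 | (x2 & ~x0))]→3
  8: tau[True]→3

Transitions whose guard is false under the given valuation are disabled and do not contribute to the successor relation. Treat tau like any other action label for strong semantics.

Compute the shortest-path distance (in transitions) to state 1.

BFS to 1:
  L0 = {0}
  L1 = {4,6}
  L2 = {1}
1 enters at depth 2; path a·tau

Answer: 2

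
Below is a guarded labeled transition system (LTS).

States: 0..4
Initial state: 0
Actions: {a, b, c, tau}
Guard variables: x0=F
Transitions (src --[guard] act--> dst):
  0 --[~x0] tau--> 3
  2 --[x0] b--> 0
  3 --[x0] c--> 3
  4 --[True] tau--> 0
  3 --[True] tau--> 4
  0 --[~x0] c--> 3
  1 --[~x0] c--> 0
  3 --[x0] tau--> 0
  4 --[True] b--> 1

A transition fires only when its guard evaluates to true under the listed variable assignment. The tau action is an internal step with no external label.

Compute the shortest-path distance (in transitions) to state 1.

Answer: 3

Analysis:
BFS to 1:
  depth 0: {0}
  depth 1: {3}
  depth 2: {4}
  depth 3: {1}
first hit 1 at d=3 via c·tau·b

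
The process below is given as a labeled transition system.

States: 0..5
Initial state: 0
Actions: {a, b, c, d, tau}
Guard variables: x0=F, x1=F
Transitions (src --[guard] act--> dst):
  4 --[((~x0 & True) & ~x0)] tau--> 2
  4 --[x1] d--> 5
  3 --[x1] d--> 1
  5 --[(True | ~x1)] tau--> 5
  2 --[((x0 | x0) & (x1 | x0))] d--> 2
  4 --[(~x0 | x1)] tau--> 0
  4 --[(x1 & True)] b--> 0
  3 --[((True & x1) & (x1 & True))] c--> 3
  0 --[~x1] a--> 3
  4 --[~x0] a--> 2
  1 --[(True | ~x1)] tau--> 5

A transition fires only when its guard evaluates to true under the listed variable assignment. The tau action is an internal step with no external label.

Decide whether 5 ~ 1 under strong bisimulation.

Answer: BISIMILAR

Working:
Bisimulation quotient by refinement:
  π0 = {{0,1,2,3,4,5}}
  π1 = {{0},{1,5},{2,3},{4}}
stable after 2 split(s): 4 block(s)
class of 5: {1,5}; class of 1: {1,5}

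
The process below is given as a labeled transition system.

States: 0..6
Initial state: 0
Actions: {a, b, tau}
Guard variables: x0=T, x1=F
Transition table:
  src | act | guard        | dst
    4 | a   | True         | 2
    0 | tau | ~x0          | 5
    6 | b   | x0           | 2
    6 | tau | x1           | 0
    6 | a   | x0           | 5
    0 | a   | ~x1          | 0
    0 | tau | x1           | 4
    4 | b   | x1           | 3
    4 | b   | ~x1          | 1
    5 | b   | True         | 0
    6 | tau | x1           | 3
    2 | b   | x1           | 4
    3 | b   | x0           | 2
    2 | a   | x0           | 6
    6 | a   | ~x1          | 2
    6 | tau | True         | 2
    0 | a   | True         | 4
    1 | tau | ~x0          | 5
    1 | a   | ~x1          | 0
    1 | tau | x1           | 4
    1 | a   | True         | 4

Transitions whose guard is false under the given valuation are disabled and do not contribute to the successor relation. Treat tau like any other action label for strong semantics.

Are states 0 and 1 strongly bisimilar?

Answer: BISIMILAR

Analysis:
Compute ~ classes (split until stable):
  π0 = {{0,1,2,3,4,5,6}}
  π1 = {{0,1,2},{3,5},{4},{6}}
  π2 = {{0,1},{2},{3,5},{4},{6}}
  π3 = {{0,1},{2},{3},{4},{5},{6}}
6 equivalence class(es) (converged in 4)
0∈{0,1}, 1∈{0,1}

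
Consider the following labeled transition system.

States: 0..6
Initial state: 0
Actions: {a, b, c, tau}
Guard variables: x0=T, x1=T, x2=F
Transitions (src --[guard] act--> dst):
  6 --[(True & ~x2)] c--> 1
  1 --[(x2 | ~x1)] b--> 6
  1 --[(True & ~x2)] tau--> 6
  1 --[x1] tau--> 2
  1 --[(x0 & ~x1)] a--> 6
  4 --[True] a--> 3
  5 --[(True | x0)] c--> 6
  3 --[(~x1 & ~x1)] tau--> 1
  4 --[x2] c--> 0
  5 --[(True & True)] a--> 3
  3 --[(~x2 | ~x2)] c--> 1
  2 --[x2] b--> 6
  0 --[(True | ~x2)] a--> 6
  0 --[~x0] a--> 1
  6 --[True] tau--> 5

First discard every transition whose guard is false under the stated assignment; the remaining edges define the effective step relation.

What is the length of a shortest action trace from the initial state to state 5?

Answer: 2

Analysis:
Layered search for 5:
  Layer 0: {0}
  Layer 1: {6}
  Layer 2: {1,5}
first hit 5 at d=2 via a·tau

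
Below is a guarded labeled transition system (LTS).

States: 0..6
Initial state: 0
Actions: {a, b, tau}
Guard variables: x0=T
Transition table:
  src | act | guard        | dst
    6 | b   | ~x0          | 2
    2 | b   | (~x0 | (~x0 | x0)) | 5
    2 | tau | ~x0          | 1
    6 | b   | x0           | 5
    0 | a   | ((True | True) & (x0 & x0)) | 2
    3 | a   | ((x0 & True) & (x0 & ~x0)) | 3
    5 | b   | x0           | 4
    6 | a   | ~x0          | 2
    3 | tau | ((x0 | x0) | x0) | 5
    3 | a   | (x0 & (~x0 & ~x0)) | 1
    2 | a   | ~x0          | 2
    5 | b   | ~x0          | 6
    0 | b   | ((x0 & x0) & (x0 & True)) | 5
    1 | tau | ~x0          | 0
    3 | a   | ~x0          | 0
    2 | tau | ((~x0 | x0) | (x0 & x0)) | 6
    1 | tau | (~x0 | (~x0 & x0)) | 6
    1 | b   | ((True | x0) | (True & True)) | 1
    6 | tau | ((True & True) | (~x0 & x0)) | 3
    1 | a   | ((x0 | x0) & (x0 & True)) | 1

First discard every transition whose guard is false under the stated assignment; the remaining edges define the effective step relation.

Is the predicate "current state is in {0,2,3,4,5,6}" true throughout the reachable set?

Inv-set: {0,2,3,4,5,6}
Reachable = {0,2,3,4,5,6}
  0: ✓
  2: ✓
  3: ✓
  4: ✓
  5: ✓
  6: ✓

Answer: INVARIANT HOLDS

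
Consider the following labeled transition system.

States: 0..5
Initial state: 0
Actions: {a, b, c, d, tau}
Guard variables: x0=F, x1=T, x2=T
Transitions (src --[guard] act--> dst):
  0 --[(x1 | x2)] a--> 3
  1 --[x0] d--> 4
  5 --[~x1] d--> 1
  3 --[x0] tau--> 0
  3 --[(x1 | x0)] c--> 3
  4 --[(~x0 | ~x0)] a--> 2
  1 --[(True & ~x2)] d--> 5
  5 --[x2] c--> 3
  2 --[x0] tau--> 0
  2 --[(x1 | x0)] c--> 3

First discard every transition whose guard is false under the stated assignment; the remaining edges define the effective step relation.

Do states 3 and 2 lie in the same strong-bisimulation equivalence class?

Refine partition for ~:
  round 0: {{0,1,2,3,4,5}}
  round 1: {{0,4},{1},{2,3,5}}
Fixed point at round 2; 3 class(es).
[3]={2,3,5}  [2]={2,3,5}

Answer: BISIMILAR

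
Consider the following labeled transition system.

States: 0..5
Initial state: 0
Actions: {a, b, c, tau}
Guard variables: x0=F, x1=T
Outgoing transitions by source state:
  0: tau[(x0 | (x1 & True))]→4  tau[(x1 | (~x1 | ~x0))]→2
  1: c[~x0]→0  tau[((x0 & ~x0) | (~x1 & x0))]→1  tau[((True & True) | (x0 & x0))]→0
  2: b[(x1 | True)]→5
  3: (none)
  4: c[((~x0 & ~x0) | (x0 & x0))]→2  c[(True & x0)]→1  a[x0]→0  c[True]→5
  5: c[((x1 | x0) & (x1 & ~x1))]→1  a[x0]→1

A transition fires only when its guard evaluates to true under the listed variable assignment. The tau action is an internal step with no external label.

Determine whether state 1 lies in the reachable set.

Answer: UNREACHABLE

Trace:
Guard filter leaves 7 enabled edge(s).
Layer 0: {0}
Layer 1: {2,4}  now seen {0,2,4}
Layer 2: {5}  now seen {0,2,4,5}
R = {0,2,4,5}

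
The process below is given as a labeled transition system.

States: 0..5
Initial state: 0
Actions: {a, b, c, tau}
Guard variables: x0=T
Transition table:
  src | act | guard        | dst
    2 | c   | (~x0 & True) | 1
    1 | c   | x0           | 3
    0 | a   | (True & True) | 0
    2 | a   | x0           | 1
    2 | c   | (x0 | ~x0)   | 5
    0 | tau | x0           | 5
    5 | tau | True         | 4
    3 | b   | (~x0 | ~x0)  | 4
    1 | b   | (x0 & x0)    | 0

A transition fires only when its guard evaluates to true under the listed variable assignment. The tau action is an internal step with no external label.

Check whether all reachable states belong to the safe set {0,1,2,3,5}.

Answer: INVARIANT VIOLATED at state 4

Analysis:
Allowed set {0,1,2,3,5}
R = {0,4,5}
  0: safe
  4: outside
  5: safe
counterexample path to 4: tau·tau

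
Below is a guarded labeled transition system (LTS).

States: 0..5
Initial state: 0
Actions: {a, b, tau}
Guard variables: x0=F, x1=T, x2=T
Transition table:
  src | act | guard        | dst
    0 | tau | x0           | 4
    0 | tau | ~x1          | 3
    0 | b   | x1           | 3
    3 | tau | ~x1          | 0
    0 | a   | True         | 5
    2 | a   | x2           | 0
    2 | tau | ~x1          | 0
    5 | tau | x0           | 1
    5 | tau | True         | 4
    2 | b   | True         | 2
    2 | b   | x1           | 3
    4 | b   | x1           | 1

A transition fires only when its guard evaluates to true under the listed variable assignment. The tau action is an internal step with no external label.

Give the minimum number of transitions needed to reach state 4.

Breadth-first toward 4:
  Layer 0: {0}
  Layer 1: {3,5}
  Layer 2: {4}
first hit 4 at d=2 via a·tau

Answer: 2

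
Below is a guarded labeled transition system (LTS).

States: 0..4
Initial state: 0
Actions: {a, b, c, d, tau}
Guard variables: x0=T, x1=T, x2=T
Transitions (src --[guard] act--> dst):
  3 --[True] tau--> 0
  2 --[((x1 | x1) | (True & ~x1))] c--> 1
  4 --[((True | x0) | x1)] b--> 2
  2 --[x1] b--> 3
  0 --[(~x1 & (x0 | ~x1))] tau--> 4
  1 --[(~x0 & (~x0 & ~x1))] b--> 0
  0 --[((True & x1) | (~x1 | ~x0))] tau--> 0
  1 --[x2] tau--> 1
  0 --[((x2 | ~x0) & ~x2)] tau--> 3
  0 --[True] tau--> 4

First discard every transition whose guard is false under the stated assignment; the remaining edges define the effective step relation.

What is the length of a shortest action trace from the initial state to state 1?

Answer: 3

Analysis:
BFS to 1:
  L0 = {0}
  L1 = {4}
  L2 = {2}
  L3 = {1,3}
depth(1)=3, e.g. tau·b·c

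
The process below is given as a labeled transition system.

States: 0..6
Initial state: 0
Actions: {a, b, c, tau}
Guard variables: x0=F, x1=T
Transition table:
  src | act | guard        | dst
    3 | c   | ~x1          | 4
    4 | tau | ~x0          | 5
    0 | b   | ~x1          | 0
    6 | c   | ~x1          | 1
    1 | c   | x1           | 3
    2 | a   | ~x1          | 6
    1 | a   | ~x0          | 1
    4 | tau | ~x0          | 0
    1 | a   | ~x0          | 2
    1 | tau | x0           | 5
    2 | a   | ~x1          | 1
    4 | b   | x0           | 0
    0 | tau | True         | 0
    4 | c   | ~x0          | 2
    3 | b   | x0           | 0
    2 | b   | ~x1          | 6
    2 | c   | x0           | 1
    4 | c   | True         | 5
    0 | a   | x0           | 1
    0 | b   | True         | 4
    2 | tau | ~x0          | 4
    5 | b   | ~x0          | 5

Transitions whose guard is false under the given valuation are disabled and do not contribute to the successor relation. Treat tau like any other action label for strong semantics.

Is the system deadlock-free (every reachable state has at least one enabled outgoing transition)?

Reachable = {0,2,4,5}
  0: b→4  tau→0  [deg 2]
  2: tau→4  [deg 1]
  4: c→2  c→5  tau→0  tau→5  [deg 4]
  5: b→5  [deg 1]

Answer: DEADLOCK-FREE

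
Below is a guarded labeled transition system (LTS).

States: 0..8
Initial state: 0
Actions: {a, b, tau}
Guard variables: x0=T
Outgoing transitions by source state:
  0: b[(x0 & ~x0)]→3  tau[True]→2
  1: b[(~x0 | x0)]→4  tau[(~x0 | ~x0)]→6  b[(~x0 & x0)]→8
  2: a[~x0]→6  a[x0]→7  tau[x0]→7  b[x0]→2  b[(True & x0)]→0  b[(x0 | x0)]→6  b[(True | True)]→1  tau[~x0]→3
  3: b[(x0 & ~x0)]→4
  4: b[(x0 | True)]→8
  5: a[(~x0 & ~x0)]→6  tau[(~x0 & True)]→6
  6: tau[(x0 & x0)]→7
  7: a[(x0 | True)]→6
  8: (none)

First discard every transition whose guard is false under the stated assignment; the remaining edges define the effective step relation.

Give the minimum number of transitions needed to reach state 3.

Answer: UNREACHABLE

Trace:
BFS to 3:
  depth 0: {0}
  depth 1: {2}
  depth 2: {1,6,7}
  depth 3: {4}
  depth 4: {8}
3 never appears.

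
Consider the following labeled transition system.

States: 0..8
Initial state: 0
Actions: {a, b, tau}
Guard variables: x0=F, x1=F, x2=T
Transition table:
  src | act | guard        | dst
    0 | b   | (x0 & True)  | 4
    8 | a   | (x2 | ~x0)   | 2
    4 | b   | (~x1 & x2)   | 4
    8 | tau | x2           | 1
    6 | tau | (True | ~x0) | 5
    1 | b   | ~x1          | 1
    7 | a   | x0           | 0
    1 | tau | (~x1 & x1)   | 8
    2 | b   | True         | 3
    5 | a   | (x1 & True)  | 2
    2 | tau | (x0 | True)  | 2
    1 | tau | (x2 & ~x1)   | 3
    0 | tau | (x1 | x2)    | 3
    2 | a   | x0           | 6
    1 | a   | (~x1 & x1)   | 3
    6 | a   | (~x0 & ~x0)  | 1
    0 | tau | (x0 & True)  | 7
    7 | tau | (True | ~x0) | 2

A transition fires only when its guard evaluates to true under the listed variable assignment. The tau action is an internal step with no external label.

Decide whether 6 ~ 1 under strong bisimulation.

Answer: NOT BISIMILAR

Working:
Bisimulation quotient by refinement:
  round 0: {{0,1,2,3,4,5,6,7,8}}
  round 1: {{0,7},{1,2},{3,5},{4},{6,8}}
  round 2: {{0},{1},{2},{3,5},{4},{6},{7},{8}}
stable after 3 split(s): 8 block(s)
[6]={6}  [1]={1}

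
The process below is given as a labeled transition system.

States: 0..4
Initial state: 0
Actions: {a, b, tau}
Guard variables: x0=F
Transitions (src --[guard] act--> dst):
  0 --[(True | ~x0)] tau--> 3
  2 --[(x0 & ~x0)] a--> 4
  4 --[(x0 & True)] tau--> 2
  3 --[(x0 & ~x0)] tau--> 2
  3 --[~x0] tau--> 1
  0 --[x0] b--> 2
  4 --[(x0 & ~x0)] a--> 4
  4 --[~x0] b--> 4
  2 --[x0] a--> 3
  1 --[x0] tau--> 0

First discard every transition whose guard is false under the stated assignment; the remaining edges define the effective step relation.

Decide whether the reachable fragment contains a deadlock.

Reachable = {0,1,3}
  0: tau→3  [deg 1]
  1: ∅  [STUCK]
  3: tau→1  [deg 1]
Path to 1: tau·tau

Answer: DEADLOCK at state 1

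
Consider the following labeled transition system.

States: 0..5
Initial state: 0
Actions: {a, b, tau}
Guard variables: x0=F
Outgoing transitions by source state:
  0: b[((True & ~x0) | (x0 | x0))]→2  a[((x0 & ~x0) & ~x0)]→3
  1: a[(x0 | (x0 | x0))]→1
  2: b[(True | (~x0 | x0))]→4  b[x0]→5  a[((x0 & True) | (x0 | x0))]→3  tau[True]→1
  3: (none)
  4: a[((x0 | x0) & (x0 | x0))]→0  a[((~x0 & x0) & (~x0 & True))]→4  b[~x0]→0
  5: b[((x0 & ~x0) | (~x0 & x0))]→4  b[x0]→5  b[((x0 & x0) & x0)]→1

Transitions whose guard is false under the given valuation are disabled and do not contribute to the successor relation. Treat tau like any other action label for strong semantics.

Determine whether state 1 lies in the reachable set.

Answer: REACHABLE

Trace:
Guard filter leaves 4 enabled edge(s).
depth 0: {0}
depth 1: {2}  now seen {0,2}
depth 2: {1,4}  now seen {0,1,2,4}
R = {0,1,2,4}
trace reaching 1: b·tau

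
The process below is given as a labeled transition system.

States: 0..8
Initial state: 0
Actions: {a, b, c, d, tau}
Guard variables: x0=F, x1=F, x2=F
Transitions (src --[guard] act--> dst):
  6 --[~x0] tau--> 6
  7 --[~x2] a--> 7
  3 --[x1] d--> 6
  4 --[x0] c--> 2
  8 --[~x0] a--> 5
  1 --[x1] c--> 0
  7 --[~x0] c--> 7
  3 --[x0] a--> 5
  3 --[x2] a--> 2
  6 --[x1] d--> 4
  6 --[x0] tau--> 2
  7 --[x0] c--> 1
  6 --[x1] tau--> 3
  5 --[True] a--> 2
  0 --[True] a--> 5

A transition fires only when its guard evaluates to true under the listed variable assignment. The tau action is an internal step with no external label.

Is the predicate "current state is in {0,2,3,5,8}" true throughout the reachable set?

Allowed set {0,2,3,5,8}
Reachable = {0,2,5}
  0: safe
  2: safe
  5: safe

Answer: INVARIANT HOLDS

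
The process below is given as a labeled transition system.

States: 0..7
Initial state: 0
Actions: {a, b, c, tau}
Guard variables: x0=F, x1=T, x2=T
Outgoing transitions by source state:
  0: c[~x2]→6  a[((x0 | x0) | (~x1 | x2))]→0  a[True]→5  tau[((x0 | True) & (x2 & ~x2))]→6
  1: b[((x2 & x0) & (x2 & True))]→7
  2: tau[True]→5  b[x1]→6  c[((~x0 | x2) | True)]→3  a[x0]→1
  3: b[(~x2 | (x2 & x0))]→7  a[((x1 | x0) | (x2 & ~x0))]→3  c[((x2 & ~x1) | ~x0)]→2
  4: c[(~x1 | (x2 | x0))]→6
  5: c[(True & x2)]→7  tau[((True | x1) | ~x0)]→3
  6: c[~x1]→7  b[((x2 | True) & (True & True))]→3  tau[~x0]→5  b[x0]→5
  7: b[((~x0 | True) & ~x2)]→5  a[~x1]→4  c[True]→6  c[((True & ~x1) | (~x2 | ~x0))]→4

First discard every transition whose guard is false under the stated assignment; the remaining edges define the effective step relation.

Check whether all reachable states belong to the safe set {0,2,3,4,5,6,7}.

Inv-set: {0,2,3,4,5,6,7}
Reachable = {0,2,3,4,5,6,7}
  0: ok
  2: ok
  3: ok
  4: ok
  5: ok
  6: ok
  7: ok

Answer: INVARIANT HOLDS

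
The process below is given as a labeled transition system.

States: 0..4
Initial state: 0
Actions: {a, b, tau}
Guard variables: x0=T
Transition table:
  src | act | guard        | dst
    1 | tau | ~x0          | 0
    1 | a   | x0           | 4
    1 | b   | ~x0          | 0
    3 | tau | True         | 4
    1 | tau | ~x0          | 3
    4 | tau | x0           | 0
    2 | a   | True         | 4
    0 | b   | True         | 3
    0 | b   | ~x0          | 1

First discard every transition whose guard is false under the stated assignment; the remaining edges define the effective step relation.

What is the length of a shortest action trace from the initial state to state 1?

Layered search for 1:
  L0 = {0}
  L1 = {3}
  L2 = {4}
1 never appears.

Answer: UNREACHABLE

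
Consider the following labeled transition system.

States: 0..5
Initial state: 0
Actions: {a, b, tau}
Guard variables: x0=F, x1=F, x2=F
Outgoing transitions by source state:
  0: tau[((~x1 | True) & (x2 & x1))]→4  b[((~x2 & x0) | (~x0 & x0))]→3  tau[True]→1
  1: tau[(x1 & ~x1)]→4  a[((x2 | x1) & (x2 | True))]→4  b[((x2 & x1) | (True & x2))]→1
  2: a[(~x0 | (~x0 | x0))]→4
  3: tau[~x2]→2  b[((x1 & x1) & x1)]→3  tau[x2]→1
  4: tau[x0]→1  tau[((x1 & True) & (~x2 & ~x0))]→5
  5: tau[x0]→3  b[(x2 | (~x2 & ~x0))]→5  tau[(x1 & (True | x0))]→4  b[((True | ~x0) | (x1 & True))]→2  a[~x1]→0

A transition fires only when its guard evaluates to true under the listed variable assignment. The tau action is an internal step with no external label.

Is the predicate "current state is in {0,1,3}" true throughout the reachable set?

Inv-set: {0,1,3}
Reachable = {0,1}
  0: safe
  1: safe

Answer: INVARIANT HOLDS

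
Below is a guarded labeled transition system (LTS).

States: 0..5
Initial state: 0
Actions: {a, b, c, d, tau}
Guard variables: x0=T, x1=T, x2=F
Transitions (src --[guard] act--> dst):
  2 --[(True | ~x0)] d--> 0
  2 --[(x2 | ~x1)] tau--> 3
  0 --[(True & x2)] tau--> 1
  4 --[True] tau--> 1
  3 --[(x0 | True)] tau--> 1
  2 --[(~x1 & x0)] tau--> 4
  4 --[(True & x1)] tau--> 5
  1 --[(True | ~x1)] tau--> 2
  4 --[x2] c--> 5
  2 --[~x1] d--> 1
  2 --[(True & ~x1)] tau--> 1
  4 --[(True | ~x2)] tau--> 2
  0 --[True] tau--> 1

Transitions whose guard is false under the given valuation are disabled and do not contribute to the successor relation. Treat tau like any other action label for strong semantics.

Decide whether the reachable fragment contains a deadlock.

Answer: DEADLOCK-FREE

Trace:
Reachable = {0,1,2}
  0: tau→1  [1 out]
  1: tau→2  [1 out]
  2: d→0  [1 out]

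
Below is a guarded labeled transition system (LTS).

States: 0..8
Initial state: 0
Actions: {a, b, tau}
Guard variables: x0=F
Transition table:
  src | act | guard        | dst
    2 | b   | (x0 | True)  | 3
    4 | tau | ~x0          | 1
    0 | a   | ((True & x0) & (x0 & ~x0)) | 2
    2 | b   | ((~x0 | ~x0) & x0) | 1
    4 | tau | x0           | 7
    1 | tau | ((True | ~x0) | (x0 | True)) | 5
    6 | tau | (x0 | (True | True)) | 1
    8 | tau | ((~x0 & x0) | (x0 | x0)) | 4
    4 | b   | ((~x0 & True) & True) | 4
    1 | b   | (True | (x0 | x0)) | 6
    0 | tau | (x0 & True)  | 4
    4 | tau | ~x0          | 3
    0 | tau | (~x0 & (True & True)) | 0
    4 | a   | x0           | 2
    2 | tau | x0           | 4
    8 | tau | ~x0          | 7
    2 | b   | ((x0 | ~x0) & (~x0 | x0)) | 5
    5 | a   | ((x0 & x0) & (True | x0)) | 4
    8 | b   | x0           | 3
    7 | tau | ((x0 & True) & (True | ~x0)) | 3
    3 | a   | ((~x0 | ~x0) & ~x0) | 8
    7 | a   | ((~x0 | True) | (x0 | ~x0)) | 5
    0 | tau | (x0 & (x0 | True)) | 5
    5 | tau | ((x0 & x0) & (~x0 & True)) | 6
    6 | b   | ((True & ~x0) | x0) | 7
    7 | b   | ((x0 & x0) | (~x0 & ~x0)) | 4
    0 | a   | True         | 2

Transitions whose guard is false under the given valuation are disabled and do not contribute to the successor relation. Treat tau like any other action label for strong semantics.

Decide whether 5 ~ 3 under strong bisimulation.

Refine partition for ~:
  round 0: {{0,1,2,3,4,5,6,7,8}}
  round 1: {{0},{1,4,6},{2},{3},{5},{7},{8}}
  round 2: {{0},{1},{2},{3},{4},{5},{6},{7},{8}}
9 equivalence class(es) (converged in 3)
[5]={5}  [3]={3}

Answer: NOT BISIMILAR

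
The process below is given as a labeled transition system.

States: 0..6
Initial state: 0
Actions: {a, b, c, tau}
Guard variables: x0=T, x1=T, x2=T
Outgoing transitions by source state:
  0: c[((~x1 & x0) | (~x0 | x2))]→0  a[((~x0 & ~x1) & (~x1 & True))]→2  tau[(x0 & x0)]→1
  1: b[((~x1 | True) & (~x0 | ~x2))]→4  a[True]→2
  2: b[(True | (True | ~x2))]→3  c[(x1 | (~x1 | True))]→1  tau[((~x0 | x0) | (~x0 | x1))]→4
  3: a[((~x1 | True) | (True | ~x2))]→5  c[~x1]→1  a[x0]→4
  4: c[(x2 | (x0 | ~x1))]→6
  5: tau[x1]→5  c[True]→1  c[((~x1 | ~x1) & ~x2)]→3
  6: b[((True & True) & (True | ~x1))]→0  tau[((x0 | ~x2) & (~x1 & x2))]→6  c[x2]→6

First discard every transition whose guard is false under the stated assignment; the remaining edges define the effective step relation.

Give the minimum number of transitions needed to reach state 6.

Answer: 4

Trace:
Layered search for 6:
  L0 = {0}
  L1 = {1}
  L2 = {2}
  L3 = {3,4}
  L4 = {5,6}
depth(6)=4, e.g. tau·a·tau·c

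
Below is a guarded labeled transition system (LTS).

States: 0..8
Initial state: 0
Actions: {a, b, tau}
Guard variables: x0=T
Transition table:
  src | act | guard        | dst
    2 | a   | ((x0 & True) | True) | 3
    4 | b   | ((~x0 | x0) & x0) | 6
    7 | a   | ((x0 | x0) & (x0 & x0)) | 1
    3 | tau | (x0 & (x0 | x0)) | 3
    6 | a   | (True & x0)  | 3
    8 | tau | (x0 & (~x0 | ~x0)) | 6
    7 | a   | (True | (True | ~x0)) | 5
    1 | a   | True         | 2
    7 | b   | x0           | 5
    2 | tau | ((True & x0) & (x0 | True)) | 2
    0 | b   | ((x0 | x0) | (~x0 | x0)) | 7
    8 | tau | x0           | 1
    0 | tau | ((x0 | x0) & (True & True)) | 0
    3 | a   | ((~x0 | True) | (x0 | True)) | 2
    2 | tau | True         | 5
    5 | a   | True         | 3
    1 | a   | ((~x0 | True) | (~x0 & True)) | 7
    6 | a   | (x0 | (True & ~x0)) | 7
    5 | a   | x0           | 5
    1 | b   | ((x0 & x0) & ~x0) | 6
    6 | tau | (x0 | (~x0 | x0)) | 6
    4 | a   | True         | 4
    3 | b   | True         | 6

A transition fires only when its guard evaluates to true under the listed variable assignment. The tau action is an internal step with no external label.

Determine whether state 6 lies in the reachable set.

Answer: REACHABLE

Trace:
After dropping false guards: 21 live edges.
L0 = {0}
L1 = {7}  cumulative {0,7}
L2 = {1,5}  cumulative {0,1,5,7}
L3 = {2,3}  cumulative {0,1,2,3,5,7}
L4 = {6}  cumulative {0,1,2,3,5,6,7}
Reach set: {0,1,2,3,5,6,7}
Path to 6: b·a·a·b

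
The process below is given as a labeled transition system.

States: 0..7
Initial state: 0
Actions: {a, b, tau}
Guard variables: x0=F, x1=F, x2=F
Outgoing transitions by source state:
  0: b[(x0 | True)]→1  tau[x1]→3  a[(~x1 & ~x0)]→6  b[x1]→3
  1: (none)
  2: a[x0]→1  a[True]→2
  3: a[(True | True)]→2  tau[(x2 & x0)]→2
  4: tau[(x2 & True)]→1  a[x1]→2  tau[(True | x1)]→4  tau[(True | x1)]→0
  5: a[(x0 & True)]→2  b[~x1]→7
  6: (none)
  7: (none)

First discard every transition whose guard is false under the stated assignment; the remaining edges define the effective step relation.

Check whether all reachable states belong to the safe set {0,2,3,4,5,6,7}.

Answer: INVARIANT VIOLATED at state 1

Working:
Inv-set: {0,2,3,4,5,6,7}
Reach set: {0,1,6}
  0: ok
  1: VIOLATES
  6: ok
witness against invariant: b → 1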